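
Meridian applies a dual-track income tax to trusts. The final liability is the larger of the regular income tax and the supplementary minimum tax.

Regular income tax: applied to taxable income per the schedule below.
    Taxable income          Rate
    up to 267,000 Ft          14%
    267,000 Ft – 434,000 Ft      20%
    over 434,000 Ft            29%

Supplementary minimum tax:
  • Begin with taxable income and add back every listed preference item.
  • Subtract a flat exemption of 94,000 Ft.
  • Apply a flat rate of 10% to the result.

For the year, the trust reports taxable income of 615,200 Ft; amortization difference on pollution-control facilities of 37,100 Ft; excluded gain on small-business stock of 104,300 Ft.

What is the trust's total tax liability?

123,328 Ft

Regular income tax:
  267,000 Ft × 14% = 37,380 Ft
  167,000 Ft × 20% = 33,400 Ft
  181,200 Ft × 29% = 52,548 Ft
  → 123,328 Ft

Supplementary minimum tax:
  Adjusted income: 615,200 Ft + 37,100 Ft + 104,300 Ft = 756,600 Ft
  Less exemption 94,000 Ft → base 662,600 Ft
  662,600 Ft × 10% = 66,260 Ft

123,328 Ft > 66,260 Ft, so the regular income tax governs.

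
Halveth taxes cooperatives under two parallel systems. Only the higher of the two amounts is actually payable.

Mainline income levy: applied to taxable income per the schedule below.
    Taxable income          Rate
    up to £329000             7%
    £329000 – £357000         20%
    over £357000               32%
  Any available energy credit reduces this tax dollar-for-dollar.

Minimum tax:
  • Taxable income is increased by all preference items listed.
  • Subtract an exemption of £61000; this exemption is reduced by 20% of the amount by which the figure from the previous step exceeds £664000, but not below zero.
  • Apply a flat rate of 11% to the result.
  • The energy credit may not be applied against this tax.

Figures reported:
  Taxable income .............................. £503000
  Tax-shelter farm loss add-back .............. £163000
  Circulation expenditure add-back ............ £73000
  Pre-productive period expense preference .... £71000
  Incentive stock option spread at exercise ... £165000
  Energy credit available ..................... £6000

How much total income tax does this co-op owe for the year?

£107250

Mainline income levy:
  £329000 × 7% = £23030
  £28000 × 20% = £5600
  £146000 × 32% = £46720
  → £75350
  Less energy credit £6000 → £69350

Minimum tax:
  Adjusted income: £503000 + £163000 + £73000 + £71000 + £165000 = £975000
  Exemption: 20% × (£975000 − £664000) = £62200 ≥ £61000, so the exemption is fully phased out
  Base: £975000 − £0 = £975000
  £975000 × 11% = £107250

£107250 > £69350, so the minimum tax is the binding amount.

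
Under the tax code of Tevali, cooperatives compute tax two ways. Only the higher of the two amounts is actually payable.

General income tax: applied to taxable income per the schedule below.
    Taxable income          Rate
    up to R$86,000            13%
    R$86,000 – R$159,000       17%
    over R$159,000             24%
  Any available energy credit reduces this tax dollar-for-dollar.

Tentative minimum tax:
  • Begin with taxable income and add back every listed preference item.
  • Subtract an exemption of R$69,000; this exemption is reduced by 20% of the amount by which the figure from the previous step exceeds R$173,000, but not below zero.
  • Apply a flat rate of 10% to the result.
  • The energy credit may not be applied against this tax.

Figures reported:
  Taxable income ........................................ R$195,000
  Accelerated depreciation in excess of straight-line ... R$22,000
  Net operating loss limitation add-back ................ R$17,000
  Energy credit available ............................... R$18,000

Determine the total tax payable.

R$17,720

Tentative minimum tax:
  Adjusted income: R$195,000 + R$22,000 + R$17,000 = R$234,000
  Exemption: R$69,000 − 20% × (R$234,000 − R$173,000) = R$69,000 − R$12,200 = R$56,800
  Base: R$234,000 − R$56,800 = R$177,200
  R$177,200 × 10% = R$17,720

General income tax:
  R$86,000 × 13% = R$11,180
  R$73,000 × 17% = R$12,410
  R$36,000 × 24% = R$8,640
  → R$32,230
  Less energy credit R$18,000 → R$14,230

R$17,720 > R$14,230, so the tentative minimum tax is the binding amount.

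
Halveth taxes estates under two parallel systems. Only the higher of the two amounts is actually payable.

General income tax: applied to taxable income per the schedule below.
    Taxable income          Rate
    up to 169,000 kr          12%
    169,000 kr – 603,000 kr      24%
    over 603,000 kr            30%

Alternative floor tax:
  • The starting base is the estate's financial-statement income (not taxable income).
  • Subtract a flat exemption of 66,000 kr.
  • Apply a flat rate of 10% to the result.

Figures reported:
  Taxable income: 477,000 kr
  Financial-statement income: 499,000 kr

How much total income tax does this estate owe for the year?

General income tax:
  169,000 kr × 12% = 20,280 kr
  308,000 kr × 24% = 73,920 kr
  → 94,200 kr

Alternative floor tax:
  Base (financial-statement income): 499,000 kr
  Less exemption 66,000 kr → base 433,000 kr
  433,000 kr × 10% = 43,300 kr

94,200 kr > 43,300 kr, so the general income tax governs.

94,200 kr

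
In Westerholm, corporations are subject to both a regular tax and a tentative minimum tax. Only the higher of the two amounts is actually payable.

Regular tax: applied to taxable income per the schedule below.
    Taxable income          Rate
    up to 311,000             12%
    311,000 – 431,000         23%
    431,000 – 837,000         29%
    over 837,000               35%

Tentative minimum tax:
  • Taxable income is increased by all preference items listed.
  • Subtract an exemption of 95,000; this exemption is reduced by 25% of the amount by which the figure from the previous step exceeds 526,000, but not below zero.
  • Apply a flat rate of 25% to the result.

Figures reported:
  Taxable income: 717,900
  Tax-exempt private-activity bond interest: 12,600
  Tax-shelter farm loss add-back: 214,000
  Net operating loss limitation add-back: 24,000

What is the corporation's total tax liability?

242,125

Regular tax:
  311,000 × 12% = 37,320
  120,000 × 23% = 27,600
  286,900 × 29% = 83,201
  → 148,121

Tentative minimum tax:
  Adjusted income: 717,900 + 12,600 + 214,000 + 24,000 = 968,500
  Exemption: 25% × (968,500 − 526,000) = 110,625 ≥ 95,000, so the exemption is fully phased out
  Base: 968,500 − 0 = 968,500
  968,500 × 25% = 242,125

242,125 > 148,121, so the tentative minimum tax is the binding amount.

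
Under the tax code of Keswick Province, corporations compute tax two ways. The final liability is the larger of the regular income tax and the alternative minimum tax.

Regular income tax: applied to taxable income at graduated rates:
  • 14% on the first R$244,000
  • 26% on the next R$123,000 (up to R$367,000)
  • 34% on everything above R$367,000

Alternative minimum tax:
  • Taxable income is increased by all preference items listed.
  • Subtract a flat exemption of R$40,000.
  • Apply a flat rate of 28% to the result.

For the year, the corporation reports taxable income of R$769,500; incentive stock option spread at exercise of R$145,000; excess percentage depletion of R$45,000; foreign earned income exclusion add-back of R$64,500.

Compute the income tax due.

R$275,520

Alternative minimum tax:
  Adjusted income: R$769,500 + R$145,000 + R$45,000 + R$64,500 = R$1,024,000
  Less exemption R$40,000 → base R$984,000
  R$984,000 × 28% = R$275,520

Regular income tax:
  R$244,000 × 14% = R$34,160
  R$123,000 × 26% = R$31,980
  R$402,500 × 34% = R$136,850
  → R$202,990

R$275,520 > R$202,990, so the alternative minimum tax is the binding amount.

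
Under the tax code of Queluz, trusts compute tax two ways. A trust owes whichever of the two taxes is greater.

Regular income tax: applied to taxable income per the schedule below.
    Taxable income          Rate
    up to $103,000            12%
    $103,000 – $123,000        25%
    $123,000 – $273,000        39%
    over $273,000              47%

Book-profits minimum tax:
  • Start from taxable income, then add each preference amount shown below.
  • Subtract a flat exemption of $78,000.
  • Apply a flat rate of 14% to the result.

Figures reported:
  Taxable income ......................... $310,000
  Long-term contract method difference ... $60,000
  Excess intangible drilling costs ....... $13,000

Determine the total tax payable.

Regular income tax:
  $103,000 × 12% = $12,360
  $20,000 × 25% = $5,000
  $150,000 × 39% = $58,500
  $37,000 × 47% = $17,390
  → $93,250

Book-profits minimum tax:
  Adjusted income: $310,000 + $60,000 + $13,000 = $383,000
  Less exemption $78,000 → base $305,000
  $305,000 × 14% = $42,700

$93,250 > $42,700, so the regular income tax governs.

$93,250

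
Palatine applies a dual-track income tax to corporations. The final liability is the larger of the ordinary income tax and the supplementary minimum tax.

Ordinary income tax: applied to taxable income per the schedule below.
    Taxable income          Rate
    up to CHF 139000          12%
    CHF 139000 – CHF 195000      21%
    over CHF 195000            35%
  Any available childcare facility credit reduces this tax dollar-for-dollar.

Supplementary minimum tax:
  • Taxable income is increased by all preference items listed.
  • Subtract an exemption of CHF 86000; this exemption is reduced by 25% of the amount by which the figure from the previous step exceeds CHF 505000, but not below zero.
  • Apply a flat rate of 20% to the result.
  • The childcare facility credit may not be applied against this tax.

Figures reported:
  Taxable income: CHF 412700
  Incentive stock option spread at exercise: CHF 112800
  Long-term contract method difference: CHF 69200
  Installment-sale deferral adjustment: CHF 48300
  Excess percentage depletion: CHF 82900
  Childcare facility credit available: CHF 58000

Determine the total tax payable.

Supplementary minimum tax:
  Adjusted income: CHF 412700 + CHF 112800 + CHF 69200 + CHF 48300 + CHF 82900 = CHF 725900
  Exemption: CHF 86000 − 25% × (CHF 725900 − CHF 505000) = CHF 86000 − CHF 55225 = CHF 30775
  Base: CHF 725900 − CHF 30775 = CHF 695125
  CHF 695125 × 20% = CHF 139025

Ordinary income tax:
  CHF 139000 × 12% = CHF 16680
  CHF 56000 × 21% = CHF 11760
  CHF 217700 × 35% = CHF 76195
  → CHF 104635
  Less childcare facility credit CHF 58000 → CHF 46635

CHF 139025 > CHF 46635, so the supplementary minimum tax is the binding amount.

CHF 139025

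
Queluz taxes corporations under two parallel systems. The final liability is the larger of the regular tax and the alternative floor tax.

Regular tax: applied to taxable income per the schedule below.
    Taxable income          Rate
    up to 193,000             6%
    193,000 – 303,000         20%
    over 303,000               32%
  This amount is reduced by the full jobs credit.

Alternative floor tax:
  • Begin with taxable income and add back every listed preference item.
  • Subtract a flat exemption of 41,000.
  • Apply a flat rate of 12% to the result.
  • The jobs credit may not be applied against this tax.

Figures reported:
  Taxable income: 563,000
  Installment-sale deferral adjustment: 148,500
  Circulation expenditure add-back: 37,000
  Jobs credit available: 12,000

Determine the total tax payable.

Alternative floor tax:
  Adjusted income: 563,000 + 148,500 + 37,000 = 748,500
  Less exemption 41,000 → base 707,500
  707,500 × 12% = 84,900

Regular tax:
  193,000 × 6% = 11,580
  110,000 × 20% = 22,000
  260,000 × 32% = 83,200
  → 116,780
  Less jobs credit 12,000 → 104,780

104,780 > 84,900, so the regular tax governs.

104,780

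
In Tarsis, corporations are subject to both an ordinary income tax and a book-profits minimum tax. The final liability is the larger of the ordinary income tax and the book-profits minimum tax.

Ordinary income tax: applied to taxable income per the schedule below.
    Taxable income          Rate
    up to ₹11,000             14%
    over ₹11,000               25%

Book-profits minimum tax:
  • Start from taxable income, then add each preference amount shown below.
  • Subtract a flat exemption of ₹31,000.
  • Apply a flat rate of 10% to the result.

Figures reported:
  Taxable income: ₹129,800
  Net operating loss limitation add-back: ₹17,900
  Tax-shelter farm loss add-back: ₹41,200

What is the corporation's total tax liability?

Ordinary income tax:
  ₹11,000 × 14% = ₹1,540
  ₹118,800 × 25% = ₹29,700
  → ₹31,240

Book-profits minimum tax:
  Adjusted income: ₹129,800 + ₹17,900 + ₹41,200 = ₹188,900
  Less exemption ₹31,000 → base ₹157,900
  ₹157,900 × 10% = ₹15,790

₹31,240 > ₹15,790, so the ordinary income tax governs.

₹31,240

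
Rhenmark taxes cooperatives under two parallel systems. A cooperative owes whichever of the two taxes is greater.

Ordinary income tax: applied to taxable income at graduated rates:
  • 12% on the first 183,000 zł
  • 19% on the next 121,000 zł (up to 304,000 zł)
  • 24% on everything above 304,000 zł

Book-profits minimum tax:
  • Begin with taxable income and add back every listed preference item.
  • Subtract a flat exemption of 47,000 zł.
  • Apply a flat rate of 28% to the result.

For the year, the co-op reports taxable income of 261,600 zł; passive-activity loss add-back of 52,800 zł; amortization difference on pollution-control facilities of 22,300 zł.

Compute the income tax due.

81,116 zł

Ordinary income tax:
  183,000 zł × 12% = 21,960 zł
  78,600 zł × 19% = 14,934 zł
  → 36,894 zł

Book-profits minimum tax:
  Adjusted income: 261,600 zł + 52,800 zł + 22,300 zł = 336,700 zł
  Less exemption 47,000 zł → base 289,700 zł
  289,700 zł × 28% = 81,116 zł

81,116 zł > 36,894 zł, so the book-profits minimum tax is the binding amount.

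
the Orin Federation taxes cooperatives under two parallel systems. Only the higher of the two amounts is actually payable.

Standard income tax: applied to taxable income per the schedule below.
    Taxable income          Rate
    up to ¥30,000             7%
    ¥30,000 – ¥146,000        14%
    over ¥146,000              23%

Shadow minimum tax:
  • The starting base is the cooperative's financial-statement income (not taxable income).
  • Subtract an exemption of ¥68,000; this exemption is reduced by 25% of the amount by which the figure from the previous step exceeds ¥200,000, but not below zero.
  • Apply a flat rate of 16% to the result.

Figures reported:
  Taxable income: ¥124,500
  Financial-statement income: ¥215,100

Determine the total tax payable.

Shadow minimum tax:
  Base (financial-statement income): ¥215,100
  Exemption: ¥68,000 − 25% × (¥215,100 − ¥200,000) = ¥68,000 − ¥3,775 = ¥64,225
  Base: ¥215,100 − ¥64,225 = ¥150,875
  ¥150,875 × 16% = ¥24,140

Standard income tax:
  ¥30,000 × 7% = ¥2,100
  ¥94,500 × 14% = ¥13,230
  → ¥15,330

¥24,140 > ¥15,330, so the shadow minimum tax is the binding amount.

¥24,140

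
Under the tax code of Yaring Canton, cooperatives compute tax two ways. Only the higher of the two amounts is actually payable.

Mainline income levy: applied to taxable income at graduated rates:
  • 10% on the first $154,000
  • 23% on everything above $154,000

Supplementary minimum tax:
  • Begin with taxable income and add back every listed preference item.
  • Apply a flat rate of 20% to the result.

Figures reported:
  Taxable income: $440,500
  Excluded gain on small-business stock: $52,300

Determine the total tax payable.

Mainline income levy:
  $154,000 × 10% = $15,400
  $286,500 × 23% = $65,895
  → $81,295

Supplementary minimum tax:
  Adjusted income: $440,500 + $52,300 = $492,800
  $492,800 × 20% = $98,560

$98,560 > $81,295, so the supplementary minimum tax is the binding amount.

$98,560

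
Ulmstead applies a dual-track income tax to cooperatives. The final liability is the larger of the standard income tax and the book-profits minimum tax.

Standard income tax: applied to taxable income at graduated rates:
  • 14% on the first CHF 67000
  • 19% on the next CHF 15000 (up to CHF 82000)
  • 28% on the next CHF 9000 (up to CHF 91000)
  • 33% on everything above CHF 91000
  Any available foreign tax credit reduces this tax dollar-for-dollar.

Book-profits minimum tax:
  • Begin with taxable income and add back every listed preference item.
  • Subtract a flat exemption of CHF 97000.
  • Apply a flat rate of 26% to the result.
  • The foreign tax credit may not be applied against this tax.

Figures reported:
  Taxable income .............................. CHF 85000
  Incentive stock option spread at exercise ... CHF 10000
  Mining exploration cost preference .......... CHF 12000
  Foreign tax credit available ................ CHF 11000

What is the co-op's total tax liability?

Book-profits minimum tax:
  Adjusted income: CHF 85000 + CHF 10000 + CHF 12000 = CHF 107000
  Less exemption CHF 97000 → base CHF 10000
  CHF 10000 × 26% = CHF 2600

Standard income tax:
  CHF 67000 × 14% = CHF 9380
  CHF 15000 × 19% = CHF 2850
  CHF 3000 × 28% = CHF 840
  → CHF 13070
  Less foreign tax credit CHF 11000 → CHF 2070

CHF 2600 > CHF 2070, so the book-profits minimum tax is the binding amount.

CHF 2600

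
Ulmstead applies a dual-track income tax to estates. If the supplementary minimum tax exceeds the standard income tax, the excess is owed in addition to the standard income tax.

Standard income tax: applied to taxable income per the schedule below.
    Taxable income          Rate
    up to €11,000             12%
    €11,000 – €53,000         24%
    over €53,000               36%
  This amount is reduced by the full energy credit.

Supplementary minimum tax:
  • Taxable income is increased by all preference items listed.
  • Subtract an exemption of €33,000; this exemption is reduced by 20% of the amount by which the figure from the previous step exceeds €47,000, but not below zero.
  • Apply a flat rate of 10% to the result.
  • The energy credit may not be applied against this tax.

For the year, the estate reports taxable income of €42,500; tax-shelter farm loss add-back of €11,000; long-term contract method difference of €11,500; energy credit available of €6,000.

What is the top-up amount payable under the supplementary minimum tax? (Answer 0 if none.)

Supplementary minimum tax:
  Adjusted income: €42,500 + €11,000 + €11,500 = €65,000
  Exemption: €33,000 − 20% × (€65,000 − €47,000) = €33,000 − €3,600 = €29,400
  Base: €65,000 − €29,400 = €35,600
  €35,600 × 10% = €3,560

Standard income tax:
  €11,000 × 12% = €1,320
  €31,500 × 24% = €7,560
  → €8,880
  Less energy credit €6,000 → €2,880

Excess of supplementary minimum tax over standard income tax: €3,560 − €2,880 = €680.

€680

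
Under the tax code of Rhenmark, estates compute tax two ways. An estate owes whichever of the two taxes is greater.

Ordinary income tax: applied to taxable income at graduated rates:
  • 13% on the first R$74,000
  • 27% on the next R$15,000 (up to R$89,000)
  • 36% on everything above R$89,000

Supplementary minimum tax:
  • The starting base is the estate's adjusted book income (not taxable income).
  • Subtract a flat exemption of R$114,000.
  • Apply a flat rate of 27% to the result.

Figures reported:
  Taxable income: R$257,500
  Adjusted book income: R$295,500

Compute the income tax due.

Supplementary minimum tax:
  Base (adjusted book income): R$295,500
  Less exemption R$114,000 → base R$181,500
  R$181,500 × 27% = R$49,005

Ordinary income tax:
  R$74,000 × 13% = R$9,620
  R$15,000 × 27% = R$4,050
  R$168,500 × 36% = R$60,660
  → R$74,330

R$74,330 > R$49,005, so the ordinary income tax governs.

R$74,330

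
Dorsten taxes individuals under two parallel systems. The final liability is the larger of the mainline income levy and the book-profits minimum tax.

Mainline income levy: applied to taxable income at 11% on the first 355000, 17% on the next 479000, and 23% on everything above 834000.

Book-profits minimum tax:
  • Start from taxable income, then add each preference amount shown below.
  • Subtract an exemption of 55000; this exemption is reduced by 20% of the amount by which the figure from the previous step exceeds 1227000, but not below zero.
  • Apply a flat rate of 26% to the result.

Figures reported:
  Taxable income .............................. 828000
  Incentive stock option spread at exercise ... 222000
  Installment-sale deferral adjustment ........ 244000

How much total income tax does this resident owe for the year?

Book-profits minimum tax:
  Adjusted income: 828000 + 222000 + 244000 = 1294000
  Exemption: 55000 − 20% × (1294000 − 1227000) = 55000 − 13400 = 41600
  Base: 1294000 − 41600 = 1252400
  1252400 × 26% = 325624

Mainline income levy:
  355000 × 11% = 39050
  473000 × 17% = 80410
  → 119460

325624 > 119460, so the book-profits minimum tax is the binding amount.

325624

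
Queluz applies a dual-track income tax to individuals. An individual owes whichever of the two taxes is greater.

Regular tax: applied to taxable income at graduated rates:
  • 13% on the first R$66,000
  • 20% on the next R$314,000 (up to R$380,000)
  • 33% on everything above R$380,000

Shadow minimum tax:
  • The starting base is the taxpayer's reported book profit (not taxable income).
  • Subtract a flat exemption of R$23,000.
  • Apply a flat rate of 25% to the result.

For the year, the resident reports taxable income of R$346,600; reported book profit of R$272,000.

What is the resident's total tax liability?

R$64,700

Regular tax:
  R$66,000 × 13% = R$8,580
  R$280,600 × 20% = R$56,120
  → R$64,700

Shadow minimum tax:
  Base (reported book profit): R$272,000
  Less exemption R$23,000 → base R$249,000
  R$249,000 × 25% = R$62,250

R$64,700 > R$62,250, so the regular tax governs.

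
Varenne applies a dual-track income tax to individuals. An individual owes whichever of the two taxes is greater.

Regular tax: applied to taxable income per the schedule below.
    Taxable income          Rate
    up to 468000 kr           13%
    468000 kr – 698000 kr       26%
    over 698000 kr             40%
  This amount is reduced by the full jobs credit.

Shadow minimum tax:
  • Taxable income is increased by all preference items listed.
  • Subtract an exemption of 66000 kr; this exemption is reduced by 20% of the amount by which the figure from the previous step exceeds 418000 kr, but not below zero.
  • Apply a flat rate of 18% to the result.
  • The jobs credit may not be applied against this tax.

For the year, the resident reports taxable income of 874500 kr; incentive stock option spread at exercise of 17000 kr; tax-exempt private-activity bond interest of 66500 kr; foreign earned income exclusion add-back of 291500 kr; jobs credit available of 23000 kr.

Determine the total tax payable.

Regular tax:
  468000 kr × 13% = 60840 kr
  230000 kr × 26% = 59800 kr
  176500 kr × 40% = 70600 kr
  → 191240 kr
  Less jobs credit 23000 kr → 168240 kr

Shadow minimum tax:
  Adjusted income: 874500 kr + 17000 kr + 66500 kr + 291500 kr = 1249500 kr
  Exemption: 20% × (1249500 kr − 418000 kr) = 166300 kr ≥ 66000 kr, so the exemption is fully phased out
  Base: 1249500 kr − 0 kr = 1249500 kr
  1249500 kr × 18% = 224910 kr

224910 kr > 168240 kr, so the shadow minimum tax is the binding amount.

224910 kr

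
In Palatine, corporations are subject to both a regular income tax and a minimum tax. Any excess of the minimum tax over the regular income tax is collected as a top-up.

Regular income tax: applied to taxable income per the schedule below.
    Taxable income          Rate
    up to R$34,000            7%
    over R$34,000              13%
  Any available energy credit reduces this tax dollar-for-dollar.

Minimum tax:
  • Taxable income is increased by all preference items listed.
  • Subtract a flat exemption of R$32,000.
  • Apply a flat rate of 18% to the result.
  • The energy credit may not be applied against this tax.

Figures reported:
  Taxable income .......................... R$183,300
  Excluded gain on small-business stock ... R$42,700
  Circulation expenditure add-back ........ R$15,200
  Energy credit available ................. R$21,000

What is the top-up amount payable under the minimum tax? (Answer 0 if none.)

Regular income tax:
  R$34,000 × 7% = R$2,380
  R$149,300 × 13% = R$19,409
  → R$21,789
  Less energy credit R$21,000 → R$789

Minimum tax:
  Adjusted income: R$183,300 + R$42,700 + R$15,200 = R$241,200
  Less exemption R$32,000 → base R$209,200
  R$209,200 × 18% = R$37,656

Excess of minimum tax over regular income tax: R$37,656 − R$789 = R$36,867.

R$36,867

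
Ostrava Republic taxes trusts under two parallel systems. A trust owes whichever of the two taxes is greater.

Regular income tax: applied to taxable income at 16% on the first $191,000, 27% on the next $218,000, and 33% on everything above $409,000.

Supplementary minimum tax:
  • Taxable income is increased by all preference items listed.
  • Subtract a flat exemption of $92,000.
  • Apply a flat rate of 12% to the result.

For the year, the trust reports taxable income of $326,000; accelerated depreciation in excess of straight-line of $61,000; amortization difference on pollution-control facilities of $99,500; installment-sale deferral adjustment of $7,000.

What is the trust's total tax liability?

Supplementary minimum tax:
  Adjusted income: $326,000 + $61,000 + $99,500 + $7,000 = $493,500
  Less exemption $92,000 → base $401,500
  $401,500 × 12% = $48,180

Regular income tax:
  $191,000 × 16% = $30,560
  $135,000 × 27% = $36,450
  → $67,010

$67,010 > $48,180, so the regular income tax governs.

$67,010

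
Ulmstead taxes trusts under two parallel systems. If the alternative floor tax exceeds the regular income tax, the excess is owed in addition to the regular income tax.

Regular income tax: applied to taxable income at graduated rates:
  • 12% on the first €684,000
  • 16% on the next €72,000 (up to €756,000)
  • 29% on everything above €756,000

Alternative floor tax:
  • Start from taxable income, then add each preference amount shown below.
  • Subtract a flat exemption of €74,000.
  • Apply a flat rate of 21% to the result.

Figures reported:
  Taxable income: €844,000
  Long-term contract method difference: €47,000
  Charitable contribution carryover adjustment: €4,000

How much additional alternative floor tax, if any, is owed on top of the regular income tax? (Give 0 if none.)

Alternative floor tax:
  Adjusted income: €844,000 + €47,000 + €4,000 = €895,000
  Less exemption €74,000 → base €821,000
  €821,000 × 21% = €172,410

Regular income tax:
  €684,000 × 12% = €82,080
  €72,000 × 16% = €11,520
  €88,000 × 29% = €25,520
  → €119,120

Excess of alternative floor tax over regular income tax: €172,410 − €119,120 = €53,290.

€53,290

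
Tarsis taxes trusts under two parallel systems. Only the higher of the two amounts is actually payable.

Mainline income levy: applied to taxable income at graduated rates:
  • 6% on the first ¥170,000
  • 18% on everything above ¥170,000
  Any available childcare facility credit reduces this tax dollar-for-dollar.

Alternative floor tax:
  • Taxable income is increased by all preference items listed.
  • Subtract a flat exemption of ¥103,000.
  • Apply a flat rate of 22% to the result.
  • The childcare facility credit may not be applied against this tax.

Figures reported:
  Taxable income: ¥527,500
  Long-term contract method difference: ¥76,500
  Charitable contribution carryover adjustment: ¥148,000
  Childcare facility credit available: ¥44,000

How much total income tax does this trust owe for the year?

Mainline income levy:
  ¥170,000 × 6% = ¥10,200
  ¥357,500 × 18% = ¥64,350
  → ¥74,550
  Less childcare facility credit ¥44,000 → ¥30,550

Alternative floor tax:
  Adjusted income: ¥527,500 + ¥76,500 + ¥148,000 = ¥752,000
  Less exemption ¥103,000 → base ¥649,000
  ¥649,000 × 22% = ¥142,780

¥142,780 > ¥30,550, so the alternative floor tax is the binding amount.

¥142,780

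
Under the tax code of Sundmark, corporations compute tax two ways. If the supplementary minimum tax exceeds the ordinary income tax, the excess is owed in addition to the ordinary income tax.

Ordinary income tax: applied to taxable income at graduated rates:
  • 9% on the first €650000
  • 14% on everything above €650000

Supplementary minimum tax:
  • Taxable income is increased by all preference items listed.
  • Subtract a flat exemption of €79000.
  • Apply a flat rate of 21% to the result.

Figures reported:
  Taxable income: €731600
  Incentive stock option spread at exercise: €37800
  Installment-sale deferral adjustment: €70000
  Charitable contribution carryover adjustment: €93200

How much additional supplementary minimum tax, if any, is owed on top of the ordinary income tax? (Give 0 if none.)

€109332

Ordinary income tax:
  €650000 × 9% = €58500
  €81600 × 14% = €11424
  → €69924

Supplementary minimum tax:
  Adjusted income: €731600 + €37800 + €70000 + €93200 = €932600
  Less exemption €79000 → base €853600
  €853600 × 21% = €179256

Excess of supplementary minimum tax over ordinary income tax: €179256 − €69924 = €109332.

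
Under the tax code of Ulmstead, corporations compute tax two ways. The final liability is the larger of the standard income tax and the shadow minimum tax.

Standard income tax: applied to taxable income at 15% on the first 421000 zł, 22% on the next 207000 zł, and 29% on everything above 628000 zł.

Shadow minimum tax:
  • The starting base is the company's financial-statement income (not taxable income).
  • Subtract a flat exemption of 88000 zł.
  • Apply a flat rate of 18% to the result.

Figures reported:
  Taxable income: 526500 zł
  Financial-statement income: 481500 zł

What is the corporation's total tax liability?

Shadow minimum tax:
  Base (financial-statement income): 481500 zł
  Less exemption 88000 zł → base 393500 zł
  393500 zł × 18% = 70830 zł

Standard income tax:
  421000 zł × 15% = 63150 zł
  105500 zł × 22% = 23210 zł
  → 86360 zł

86360 zł > 70830 zł, so the standard income tax governs.

86360 zł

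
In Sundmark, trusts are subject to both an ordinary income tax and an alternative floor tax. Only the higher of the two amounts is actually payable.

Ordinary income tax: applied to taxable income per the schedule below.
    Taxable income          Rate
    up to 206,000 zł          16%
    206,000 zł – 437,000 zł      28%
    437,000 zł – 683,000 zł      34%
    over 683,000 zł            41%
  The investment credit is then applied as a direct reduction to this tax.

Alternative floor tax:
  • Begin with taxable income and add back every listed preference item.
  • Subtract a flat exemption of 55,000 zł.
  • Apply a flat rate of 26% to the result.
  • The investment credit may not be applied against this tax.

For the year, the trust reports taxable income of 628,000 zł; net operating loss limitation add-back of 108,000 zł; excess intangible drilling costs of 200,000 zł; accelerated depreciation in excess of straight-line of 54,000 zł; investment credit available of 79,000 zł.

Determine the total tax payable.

243,100 zł

Ordinary income tax:
  206,000 zł × 16% = 32,960 zł
  231,000 zł × 28% = 64,680 zł
  191,000 zł × 34% = 64,940 zł
  → 162,580 zł
  Less investment credit 79,000 zł → 83,580 zł

Alternative floor tax:
  Adjusted income: 628,000 zł + 108,000 zł + 200,000 zł + 54,000 zł = 990,000 zł
  Less exemption 55,000 zł → base 935,000 zł
  935,000 zł × 26% = 243,100 zł

243,100 zł > 83,580 zł, so the alternative floor tax is the binding amount.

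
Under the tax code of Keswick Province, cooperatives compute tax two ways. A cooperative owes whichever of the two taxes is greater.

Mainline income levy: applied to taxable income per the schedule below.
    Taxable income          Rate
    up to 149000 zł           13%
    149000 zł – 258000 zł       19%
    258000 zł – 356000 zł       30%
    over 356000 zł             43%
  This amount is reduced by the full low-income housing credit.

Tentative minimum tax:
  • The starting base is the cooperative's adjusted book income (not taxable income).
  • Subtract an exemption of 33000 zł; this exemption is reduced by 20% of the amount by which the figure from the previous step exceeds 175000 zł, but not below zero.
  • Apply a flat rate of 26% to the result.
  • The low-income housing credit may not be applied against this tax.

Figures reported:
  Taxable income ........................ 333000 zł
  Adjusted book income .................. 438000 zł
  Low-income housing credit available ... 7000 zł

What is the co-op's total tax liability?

Tentative minimum tax:
  Base (adjusted book income): 438000 zł
  Exemption: 20% × (438000 zł − 175000 zł) = 52600 zł ≥ 33000 zł, so the exemption is fully phased out
  Base: 438000 zł − 0 zł = 438000 zł
  438000 zł × 26% = 113880 zł

Mainline income levy:
  149000 zł × 13% = 19370 zł
  109000 zł × 19% = 20710 zł
  75000 zł × 30% = 22500 zł
  → 62580 zł
  Less low-income housing credit 7000 zł → 55580 zł

113880 zł > 55580 zł, so the tentative minimum tax is the binding amount.

113880 zł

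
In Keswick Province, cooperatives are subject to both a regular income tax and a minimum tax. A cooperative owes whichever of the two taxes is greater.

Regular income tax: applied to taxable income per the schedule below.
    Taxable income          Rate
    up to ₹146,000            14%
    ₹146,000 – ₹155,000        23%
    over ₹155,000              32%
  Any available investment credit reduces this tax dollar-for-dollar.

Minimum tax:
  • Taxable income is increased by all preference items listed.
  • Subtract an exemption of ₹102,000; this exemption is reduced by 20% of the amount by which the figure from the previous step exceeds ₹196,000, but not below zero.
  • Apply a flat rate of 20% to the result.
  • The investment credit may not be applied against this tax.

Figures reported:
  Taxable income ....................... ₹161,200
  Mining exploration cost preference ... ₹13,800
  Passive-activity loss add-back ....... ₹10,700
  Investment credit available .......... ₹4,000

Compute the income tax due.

₹20,494

Regular income tax:
  ₹146,000 × 14% = ₹20,440
  ₹9,000 × 23% = ₹2,070
  ₹6,200 × 32% = ₹1,984
  → ₹24,494
  Less investment credit ₹4,000 → ₹20,494

Minimum tax:
  Adjusted income: ₹161,200 + ₹13,800 + ₹10,700 = ₹185,700
  Exemption: ₹185,700 ≤ ₹196,000, so full ₹102,000 applies
  Base: ₹185,700 − ₹102,000 = ₹83,700
  ₹83,700 × 20% = ₹16,740

₹20,494 > ₹16,740, so the regular income tax governs.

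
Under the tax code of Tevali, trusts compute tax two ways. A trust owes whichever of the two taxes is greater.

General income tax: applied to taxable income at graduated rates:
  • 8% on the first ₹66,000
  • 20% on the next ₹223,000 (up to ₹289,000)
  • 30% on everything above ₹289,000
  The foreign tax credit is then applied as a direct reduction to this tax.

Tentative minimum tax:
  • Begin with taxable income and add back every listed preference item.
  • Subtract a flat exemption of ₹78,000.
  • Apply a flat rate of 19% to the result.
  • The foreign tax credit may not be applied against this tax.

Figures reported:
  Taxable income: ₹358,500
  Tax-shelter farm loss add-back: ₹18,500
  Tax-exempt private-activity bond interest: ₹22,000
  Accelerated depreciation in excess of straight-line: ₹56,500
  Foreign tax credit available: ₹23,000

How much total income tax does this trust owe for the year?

Tentative minimum tax:
  Adjusted income: ₹358,500 + ₹18,500 + ₹22,000 + ₹56,500 = ₹455,500
  Less exemption ₹78,000 → base ₹377,500
  ₹377,500 × 19% = ₹71,725

General income tax:
  ₹66,000 × 8% = ₹5,280
  ₹223,000 × 20% = ₹44,600
  ₹69,500 × 30% = ₹20,850
  → ₹70,730
  Less foreign tax credit ₹23,000 → ₹47,730

₹71,725 > ₹47,730, so the tentative minimum tax is the binding amount.

₹71,725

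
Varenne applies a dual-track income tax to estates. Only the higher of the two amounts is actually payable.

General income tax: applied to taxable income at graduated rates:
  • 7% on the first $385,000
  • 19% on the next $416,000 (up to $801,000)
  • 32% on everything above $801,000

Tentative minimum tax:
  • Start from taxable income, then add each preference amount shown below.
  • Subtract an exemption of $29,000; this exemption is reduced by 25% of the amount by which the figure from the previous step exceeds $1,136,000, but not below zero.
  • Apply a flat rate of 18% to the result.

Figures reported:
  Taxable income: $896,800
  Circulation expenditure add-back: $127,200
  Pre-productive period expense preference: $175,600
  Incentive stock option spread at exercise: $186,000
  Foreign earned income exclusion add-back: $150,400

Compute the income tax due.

$276,480

General income tax:
  $385,000 × 7% = $26,950
  $416,000 × 19% = $79,040
  $95,800 × 32% = $30,656
  → $136,646

Tentative minimum tax:
  Adjusted income: $896,800 + $127,200 + $175,600 + $186,000 + $150,400 = $1,536,000
  Exemption: 25% × ($1,536,000 − $1,136,000) = $100,000 ≥ $29,000, so the exemption is fully phased out
  Base: $1,536,000 − $0 = $1,536,000
  $1,536,000 × 18% = $276,480

$276,480 > $136,646, so the tentative minimum tax is the binding amount.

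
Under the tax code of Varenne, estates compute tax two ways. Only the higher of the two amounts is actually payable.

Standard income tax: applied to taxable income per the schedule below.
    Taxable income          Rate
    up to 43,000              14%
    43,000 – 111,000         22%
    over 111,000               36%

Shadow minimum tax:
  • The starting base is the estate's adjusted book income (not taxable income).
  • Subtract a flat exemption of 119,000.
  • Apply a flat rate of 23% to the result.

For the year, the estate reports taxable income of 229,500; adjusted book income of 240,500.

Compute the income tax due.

63,640

Shadow minimum tax:
  Base (adjusted book income): 240,500
  Less exemption 119,000 → base 121,500
  121,500 × 23% = 27,945

Standard income tax:
  43,000 × 14% = 6,020
  68,000 × 22% = 14,960
  118,500 × 36% = 42,660
  → 63,640

63,640 > 27,945, so the standard income tax governs.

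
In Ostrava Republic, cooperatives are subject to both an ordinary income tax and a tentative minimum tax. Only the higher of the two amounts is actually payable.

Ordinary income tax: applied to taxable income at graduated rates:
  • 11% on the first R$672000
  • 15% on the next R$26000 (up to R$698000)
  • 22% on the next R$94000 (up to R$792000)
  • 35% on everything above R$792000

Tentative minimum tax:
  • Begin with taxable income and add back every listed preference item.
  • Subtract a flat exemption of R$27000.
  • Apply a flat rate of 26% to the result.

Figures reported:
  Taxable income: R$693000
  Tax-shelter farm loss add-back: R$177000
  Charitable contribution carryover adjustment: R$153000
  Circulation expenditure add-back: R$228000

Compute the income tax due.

Ordinary income tax:
  R$672000 × 11% = R$73920
  R$21000 × 15% = R$3150
  → R$77070

Tentative minimum tax:
  Adjusted income: R$693000 + R$177000 + R$153000 + R$228000 = R$1251000
  Less exemption R$27000 → base R$1224000
  R$1224000 × 26% = R$318240

R$318240 > R$77070, so the tentative minimum tax is the binding amount.

R$318240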